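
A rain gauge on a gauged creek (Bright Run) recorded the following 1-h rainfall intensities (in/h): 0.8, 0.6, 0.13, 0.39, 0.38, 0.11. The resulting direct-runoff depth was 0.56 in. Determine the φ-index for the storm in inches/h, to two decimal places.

Only the 2 blocks with intensity above φ contribute runoff: 0.8, 0.6 in/h.
Σ(I−φ)·Δt = d  ⇒  (0.8+0.6 − 2φ)·1 = 0.56
φ = (1.400 − 0.56/1) / 2 = 0.42 in/h.

φ ≈ 0.42 in/h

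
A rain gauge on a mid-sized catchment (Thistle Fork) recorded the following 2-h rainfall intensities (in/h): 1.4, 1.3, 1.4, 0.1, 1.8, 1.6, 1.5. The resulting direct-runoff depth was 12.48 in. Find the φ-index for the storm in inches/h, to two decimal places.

φ ≈ 0.46 in/h

Only the 6 blocks with intensity above φ contribute runoff: 1.4, 1.3, 1.4, 1.8, 1.6, 1.5 in/h.
Σ(I−φ)·Δt = d  ⇒  (1.4+1.3+1.4+1.8+1.6+1.5 − 6φ)·2 = 12.48
φ = (9.000 − 12.48/2) / 6 = 0.46 in/h.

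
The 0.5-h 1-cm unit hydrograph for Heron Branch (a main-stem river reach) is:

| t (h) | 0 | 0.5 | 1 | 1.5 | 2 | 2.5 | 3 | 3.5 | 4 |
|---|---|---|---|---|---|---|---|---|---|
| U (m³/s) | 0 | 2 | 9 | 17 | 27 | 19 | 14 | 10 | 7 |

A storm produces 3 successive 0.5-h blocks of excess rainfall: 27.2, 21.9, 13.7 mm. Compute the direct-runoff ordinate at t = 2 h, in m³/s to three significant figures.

Q ≈ 123 m³/s

By discrete convolution, Q_j = Σ (P_i / 10 mm) · U_{j−i}.
At t = 2 h (j=4): Q = (27.2/10)·27 + (21.9/10)·17 + (13.7/10)·9 = 123 m³/s.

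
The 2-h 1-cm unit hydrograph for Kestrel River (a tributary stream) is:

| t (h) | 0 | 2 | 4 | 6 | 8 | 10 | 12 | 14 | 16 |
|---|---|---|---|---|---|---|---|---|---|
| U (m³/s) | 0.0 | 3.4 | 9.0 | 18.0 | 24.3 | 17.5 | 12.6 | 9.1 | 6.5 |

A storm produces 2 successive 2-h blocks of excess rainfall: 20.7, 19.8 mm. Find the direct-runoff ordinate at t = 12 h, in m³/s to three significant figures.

By discrete convolution, Q_j = Σ (P_i / 10 mm) · U_{j−i}.
At t = 12 h (j=6): Q = (20.7/10)·12.6 + (19.8/10)·17.5 = 60.7 m³/s.

Q ≈ 60.7 m³/s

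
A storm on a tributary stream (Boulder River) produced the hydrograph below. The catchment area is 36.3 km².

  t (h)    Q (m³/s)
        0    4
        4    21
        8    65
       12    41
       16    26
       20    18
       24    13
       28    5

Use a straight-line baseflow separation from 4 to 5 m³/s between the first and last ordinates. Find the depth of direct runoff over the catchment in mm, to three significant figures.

d ≈ 62.3 mm

Direct runoff: 0.00, 16.86, 60.71, 36.57, 21.43, 13.29, 8.14, 0.00 m³/s; ΣQ_DR = 157.0 m³/s.
V = ΣQ_DR · Δt = 157.0 × 14400 s = 2.261 × 10^6 m³.
Over A = 36.3 km², depth = V / A = 62.3 mm.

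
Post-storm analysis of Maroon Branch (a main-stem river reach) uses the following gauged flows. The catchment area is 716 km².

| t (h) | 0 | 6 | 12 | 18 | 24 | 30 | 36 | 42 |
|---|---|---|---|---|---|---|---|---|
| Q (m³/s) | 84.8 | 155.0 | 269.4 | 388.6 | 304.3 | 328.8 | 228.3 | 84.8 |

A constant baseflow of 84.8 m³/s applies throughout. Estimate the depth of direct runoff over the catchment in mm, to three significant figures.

Direct runoff: 0.0, 70.2, 184.6, 303.8, 219.5, 244.0, 143.5, 0.0 m³/s; ΣQ_DR = 1166 m³/s.
V = ΣQ_DR · Δt = 1166 × 21600 s = 2.518 × 10^7 m³.
Over A = 716 km², depth = V / A = 35.2 mm.

d ≈ 35.2 mm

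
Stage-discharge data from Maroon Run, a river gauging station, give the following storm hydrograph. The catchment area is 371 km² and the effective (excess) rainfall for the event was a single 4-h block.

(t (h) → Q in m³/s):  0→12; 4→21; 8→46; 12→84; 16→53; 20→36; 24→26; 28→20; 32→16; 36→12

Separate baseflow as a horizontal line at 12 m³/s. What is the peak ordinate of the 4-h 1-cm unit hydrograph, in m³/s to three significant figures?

Direct runoff: 0.0, 9.0, 34.0, 72.0, 41.0, 24.0, 14.0, 8.0, 4.0, 0.0 m³/s; ΣQ_DR = 206.0 m³/s, peak = 72.0 m³/s.
Runoff depth d = ΣQ_DR·Δt / A = 206.0 × 14400 / (371 km²) = 7.996 mm.
The 1-cm UH is the DRH scaled by (10 mm)/d, so U_p = 72.0 × 10/7.996 = 90.0 m³/s.

U_p ≈ 90.0 m³/s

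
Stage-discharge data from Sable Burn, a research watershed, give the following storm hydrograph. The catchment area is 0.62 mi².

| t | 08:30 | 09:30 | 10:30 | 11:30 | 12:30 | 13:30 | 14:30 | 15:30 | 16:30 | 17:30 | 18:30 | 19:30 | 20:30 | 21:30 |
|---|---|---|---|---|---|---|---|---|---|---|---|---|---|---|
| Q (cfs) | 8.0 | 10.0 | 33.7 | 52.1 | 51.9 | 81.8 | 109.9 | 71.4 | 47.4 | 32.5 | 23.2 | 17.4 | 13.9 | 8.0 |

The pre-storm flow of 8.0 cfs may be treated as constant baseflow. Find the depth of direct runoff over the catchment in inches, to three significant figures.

Direct runoff: 0.0, 2.0, 25.7, 44.1, 43.9, 73.8, 101.9, 63.4, 39.4, 24.5, 15.2, 9.4, 5.9, 0.0 cfs; ΣQ_DR = 449.2 cfs.
V = ΣQ_DR · Δt = 449.2 × 3600 s = 1.617 × 10^6 ft³.
Over A = 0.62 mi², depth = V / A = 1.12 in.

d ≈ 1.12 in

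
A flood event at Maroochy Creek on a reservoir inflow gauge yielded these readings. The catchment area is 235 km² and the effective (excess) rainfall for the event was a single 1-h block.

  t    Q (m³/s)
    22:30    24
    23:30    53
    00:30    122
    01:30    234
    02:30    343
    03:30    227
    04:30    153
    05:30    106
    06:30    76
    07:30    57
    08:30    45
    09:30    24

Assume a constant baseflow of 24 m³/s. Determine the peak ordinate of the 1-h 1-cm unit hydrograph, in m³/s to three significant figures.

Direct runoff: 0.0, 29.0, 98.0, 210.0, 319.0, 203.0, 129.0, 82.0, 52.0, 33.0, 21.0, 0.0 m³/s; ΣQ_DR = 1176 m³/s, peak = 319.0 m³/s.
Runoff depth d = ΣQ_DR·Δt / A = 1176 × 3600 / (235 km²) = 18.02 mm.
The 1-cm UH is the DRH scaled by (10 mm)/d, so U_p = 319.0 × 10/18.02 = 177 m³/s.

U_p ≈ 177 m³/s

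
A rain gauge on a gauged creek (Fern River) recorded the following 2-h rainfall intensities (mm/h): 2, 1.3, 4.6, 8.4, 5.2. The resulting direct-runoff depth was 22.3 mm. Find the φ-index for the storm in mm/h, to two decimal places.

Only the 3 blocks with intensity above φ contribute runoff: 4.6, 8.4, 5.2 mm/h.
Σ(I−φ)·Δt = d  ⇒  (4.6+8.4+5.2 − 3φ)·2 = 22.3
φ = (18.20 − 22.3/2) / 3 = 2.35 mm/h.

φ ≈ 2.35 mm/h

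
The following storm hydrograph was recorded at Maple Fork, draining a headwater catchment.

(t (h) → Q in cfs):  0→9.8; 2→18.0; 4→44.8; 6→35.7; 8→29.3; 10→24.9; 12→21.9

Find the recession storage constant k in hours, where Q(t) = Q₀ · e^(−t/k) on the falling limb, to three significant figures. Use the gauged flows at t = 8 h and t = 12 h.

k ≈ 13.7 h

On the falling limb, Q drops from 29.3 to 21.9 cfs between t = 8 h and t = 12 h (Δt = 4 h).
k = −Δt / ln(Q₂/Q₁) = −4 / ln(21.9/29.3) = 13.7 h.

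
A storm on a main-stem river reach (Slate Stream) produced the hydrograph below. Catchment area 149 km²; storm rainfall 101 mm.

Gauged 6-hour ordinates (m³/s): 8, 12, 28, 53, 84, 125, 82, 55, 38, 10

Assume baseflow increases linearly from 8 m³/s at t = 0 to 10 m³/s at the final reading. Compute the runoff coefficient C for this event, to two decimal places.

ΣQ_DR = 405.0 m³/s; V = ΣQ_DR·Δt = 8.748 × 10^6 m³.
Runoff depth d = V / A = 58.71 mm.
C = d / P = 58.71 / 101 = 0.58.

C ≈ 0.58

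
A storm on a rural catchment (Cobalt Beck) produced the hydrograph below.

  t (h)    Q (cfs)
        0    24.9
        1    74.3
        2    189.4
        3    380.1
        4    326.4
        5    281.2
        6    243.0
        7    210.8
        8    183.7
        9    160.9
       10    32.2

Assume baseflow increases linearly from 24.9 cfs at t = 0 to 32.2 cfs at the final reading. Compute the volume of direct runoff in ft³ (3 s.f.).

Direct-runoff ordinates (Q − Q_b): 0.00, 48.67, 163.04, 353.01, 298.58, 252.65, 213.72, 180.79, 152.96, 129.43, 0.00 cfs.
ΣQ_DR = 1793 cfs.
With Δt = 1 h = 3600 s, V = ΣQ_DR · Δt = 1793 × 3600 = 6.45 × 10^6 ft³.

V ≈ 6.45 × 10^6 ft³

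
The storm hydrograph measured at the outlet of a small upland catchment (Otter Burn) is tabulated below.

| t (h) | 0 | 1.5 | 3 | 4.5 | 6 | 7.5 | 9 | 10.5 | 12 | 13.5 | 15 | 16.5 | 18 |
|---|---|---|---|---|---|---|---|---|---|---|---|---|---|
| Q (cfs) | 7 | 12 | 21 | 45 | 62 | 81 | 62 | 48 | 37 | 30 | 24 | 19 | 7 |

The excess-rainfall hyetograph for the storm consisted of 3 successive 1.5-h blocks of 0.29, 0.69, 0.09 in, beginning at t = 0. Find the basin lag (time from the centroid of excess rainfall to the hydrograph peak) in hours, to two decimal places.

Centroid of excess rainfall: t_c = Σ P_i·t̄_i / ΣP_i = 1.9696 h (block centres at 0.75, 2.25, 3.75 h).
Hydrograph peak occurs at t = 7.5 h, so basin lag t_L = 7.5 − 1.9696 = 5.53 h.

t_L ≈ 5.53 h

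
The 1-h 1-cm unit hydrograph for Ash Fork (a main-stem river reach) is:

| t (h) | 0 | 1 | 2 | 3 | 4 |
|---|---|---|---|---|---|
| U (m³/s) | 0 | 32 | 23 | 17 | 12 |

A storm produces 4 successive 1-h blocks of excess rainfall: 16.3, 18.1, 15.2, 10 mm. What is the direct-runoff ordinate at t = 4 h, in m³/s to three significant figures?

Q ≈ 117 m³/s

By discrete convolution, Q_j = Σ (P_i / 10 mm) · U_{j−i}.
At t = 4 h (j=4): Q = (16.3/10)·12 + (18.1/10)·17 + (15.2/10)·23 + (10/10)·32 = 117 m³/s.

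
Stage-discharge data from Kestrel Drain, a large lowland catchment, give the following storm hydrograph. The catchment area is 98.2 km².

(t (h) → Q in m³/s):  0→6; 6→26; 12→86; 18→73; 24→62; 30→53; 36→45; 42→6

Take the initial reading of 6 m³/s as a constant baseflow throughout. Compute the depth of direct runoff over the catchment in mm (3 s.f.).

d ≈ 68.0 mm

Direct runoff: 0.0, 20.0, 80.0, 67.0, 56.0, 47.0, 39.0, 0.0 m³/s; ΣQ_DR = 309.0 m³/s.
V = ΣQ_DR · Δt = 309.0 × 21600 s = 6.674 × 10^6 m³.
Over A = 98.2 km², depth = V / A = 68.0 mm.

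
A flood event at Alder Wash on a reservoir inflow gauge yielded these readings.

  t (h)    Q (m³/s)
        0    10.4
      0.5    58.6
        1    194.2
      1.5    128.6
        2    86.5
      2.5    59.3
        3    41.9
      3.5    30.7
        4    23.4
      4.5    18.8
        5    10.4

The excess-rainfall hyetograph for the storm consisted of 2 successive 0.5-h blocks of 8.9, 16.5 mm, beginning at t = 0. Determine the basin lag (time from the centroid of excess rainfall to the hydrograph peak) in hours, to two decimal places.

t_L ≈ 0.43 h

Centroid of excess rainfall: t_c = Σ P_i·t̄_i / ΣP_i = 0.5748 h (block centres at 0.25, 0.75 h).
Hydrograph peak occurs at t = 1 h, so basin lag t_L = 1 − 0.5748 = 0.43 h.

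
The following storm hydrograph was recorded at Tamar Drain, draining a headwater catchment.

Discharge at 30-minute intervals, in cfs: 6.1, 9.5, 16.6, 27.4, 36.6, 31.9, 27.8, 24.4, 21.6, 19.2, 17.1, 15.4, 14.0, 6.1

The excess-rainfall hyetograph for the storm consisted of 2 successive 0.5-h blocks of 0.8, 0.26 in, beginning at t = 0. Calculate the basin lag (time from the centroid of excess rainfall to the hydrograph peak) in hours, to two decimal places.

t_L ≈ 1.63 h

Centroid of excess rainfall: t_c = Σ P_i·t̄_i / ΣP_i = 0.3726 h (block centres at 0.25, 0.75 h).
Hydrograph peak occurs at t = 2 h, so basin lag t_L = 2 − 0.3726 = 1.63 h.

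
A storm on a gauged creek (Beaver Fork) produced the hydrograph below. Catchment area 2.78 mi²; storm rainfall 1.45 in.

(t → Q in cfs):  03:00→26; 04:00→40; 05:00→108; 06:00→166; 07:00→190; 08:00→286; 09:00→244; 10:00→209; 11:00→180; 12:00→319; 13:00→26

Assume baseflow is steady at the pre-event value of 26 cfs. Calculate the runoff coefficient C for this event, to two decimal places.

C ≈ 0.58

ΣQ_DR = 1508 cfs; V = ΣQ_DR·Δt = 5.429 × 10^6 ft³.
Runoff depth d = V / A = 0.8406 in.
C = d / P = 0.8406 / 1.45 = 0.58.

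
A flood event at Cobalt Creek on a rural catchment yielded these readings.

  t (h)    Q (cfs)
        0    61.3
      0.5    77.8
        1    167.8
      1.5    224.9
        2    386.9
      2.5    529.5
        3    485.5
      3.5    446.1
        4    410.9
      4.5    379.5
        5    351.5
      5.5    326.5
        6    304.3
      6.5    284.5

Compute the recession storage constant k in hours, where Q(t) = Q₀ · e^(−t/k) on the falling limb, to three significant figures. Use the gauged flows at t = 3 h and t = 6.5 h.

On the falling limb, Q drops from 485.5 to 284.5 cfs between t = 3 h and t = 6.5 h (Δt = 3.5 h).
k = −Δt / ln(Q₂/Q₁) = −3.5 / ln(284.5/485.5) = 6.55 h.

k ≈ 6.55 h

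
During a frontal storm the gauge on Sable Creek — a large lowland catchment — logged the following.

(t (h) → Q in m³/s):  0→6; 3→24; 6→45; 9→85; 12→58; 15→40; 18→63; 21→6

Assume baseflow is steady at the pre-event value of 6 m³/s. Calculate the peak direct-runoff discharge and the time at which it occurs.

Q_p = 79.0 m³/s at t = 9 h

Subtracting baseflow gives direct-runoff ordinates: 0.0, 18.0, 39.0, 79.0, 52.0, 34.0, 57.0, 0.0 m³/s.
The maximum is 79.0 m³/s, occurring at the reading for t = 9 h.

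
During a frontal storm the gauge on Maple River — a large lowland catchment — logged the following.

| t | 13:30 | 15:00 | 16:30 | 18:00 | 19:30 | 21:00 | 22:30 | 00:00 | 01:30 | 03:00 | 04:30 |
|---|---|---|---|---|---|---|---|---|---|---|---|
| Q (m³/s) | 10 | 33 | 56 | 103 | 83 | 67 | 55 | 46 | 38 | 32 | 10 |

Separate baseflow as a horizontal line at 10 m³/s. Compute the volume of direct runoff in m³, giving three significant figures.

Direct-runoff ordinates (Q − Q_b): 0.0, 23.0, 46.0, 93.0, 73.0, 57.0, 45.0, 36.0, 28.0, 22.0, 0.0 m³/s.
ΣQ_DR = 423.0 m³/s.
With Δt = 1.5 h = 5400 s, V = ΣQ_DR · Δt = 423.0 × 5400 = 2.28 × 10^6 m³.

V ≈ 2.28 × 10^6 m³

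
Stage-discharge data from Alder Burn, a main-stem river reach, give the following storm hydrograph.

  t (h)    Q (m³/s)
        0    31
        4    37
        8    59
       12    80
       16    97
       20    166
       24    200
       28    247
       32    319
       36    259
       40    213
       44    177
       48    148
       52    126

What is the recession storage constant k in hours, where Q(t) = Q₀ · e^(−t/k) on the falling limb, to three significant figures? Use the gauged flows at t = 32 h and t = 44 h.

On the falling limb, Q drops from 319 to 177 m³/s between t = 32 h and t = 44 h (Δt = 12 h).
k = −Δt / ln(Q₂/Q₁) = −12 / ln(177/319) = 20.4 h.

k ≈ 20.4 h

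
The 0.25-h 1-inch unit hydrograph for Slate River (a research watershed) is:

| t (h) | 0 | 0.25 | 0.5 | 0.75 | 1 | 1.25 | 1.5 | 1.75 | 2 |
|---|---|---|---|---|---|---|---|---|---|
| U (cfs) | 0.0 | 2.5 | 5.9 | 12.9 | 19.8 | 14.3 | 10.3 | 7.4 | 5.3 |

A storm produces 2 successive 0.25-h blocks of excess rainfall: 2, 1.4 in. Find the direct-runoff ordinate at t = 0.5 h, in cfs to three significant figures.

By discrete convolution, Q_j = Σ (P_i / 1 in) · U_{j−i}.
At t = 0.5 h (j=2): Q = (2/1)·5.9 + (1.4/1)·2.5 = 15.3 cfs.

Q ≈ 15.3 cfs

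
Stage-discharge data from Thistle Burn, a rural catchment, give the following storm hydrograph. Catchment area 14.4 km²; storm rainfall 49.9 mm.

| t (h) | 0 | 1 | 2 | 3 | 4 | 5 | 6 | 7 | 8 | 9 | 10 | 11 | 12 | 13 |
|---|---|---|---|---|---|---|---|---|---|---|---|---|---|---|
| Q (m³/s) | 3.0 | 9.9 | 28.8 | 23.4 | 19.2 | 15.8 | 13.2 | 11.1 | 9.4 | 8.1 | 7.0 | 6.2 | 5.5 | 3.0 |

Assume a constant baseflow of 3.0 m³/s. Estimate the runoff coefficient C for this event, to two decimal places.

ΣQ_DR = 121.6 m³/s; V = ΣQ_DR·Δt = 4.378 × 10^5 m³.
Runoff depth d = V / A = 30.40 mm.
C = d / P = 30.40 / 49.9 = 0.61.

C ≈ 0.61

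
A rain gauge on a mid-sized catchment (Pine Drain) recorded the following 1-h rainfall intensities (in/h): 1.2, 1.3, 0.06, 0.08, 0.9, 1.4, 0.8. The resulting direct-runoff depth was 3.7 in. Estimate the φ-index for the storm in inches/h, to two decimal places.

Only the 5 blocks with intensity above φ contribute runoff: 1.2, 1.3, 0.9, 1.4, 0.8 in/h.
Σ(I−φ)·Δt = d  ⇒  (1.2+1.3+0.9+1.4+0.8 − 5φ)·1 = 3.7
φ = (5.600 − 3.7/1) / 5 = 0.38 in/h.

φ ≈ 0.38 in/h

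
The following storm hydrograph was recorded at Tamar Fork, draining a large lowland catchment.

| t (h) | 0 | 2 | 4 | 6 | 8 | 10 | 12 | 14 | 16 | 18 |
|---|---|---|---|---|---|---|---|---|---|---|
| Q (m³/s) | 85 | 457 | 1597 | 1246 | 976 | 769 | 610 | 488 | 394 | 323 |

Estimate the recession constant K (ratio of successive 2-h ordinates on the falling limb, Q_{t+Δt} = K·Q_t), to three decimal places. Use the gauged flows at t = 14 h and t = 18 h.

Using the recession-limb readings at t = 14 h and t = 18 h: Q falls from 488 to 323 m³/s over 2 intervals.
K = (Q₂/Q₁)^(1/2) = (323/488)^(1/2) = 0.814.

K ≈ 0.814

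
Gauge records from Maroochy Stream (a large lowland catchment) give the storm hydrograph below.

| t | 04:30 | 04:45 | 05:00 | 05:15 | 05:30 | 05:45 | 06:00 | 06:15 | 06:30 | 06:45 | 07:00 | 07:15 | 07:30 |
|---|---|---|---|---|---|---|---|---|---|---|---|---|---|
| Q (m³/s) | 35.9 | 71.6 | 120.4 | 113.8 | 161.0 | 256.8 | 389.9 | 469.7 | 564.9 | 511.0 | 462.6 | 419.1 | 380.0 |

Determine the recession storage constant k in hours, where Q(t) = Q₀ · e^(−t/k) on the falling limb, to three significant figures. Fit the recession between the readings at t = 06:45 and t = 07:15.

On the falling limb, Q drops from 511.0 to 419.1 m³/s between t = 06:45 and t = 07:15 (Δt = 0.5 h).
k = −Δt / ln(Q₂/Q₁) = −0.5 / ln(419.1/511.0) = 2.52 h.

k ≈ 2.52 h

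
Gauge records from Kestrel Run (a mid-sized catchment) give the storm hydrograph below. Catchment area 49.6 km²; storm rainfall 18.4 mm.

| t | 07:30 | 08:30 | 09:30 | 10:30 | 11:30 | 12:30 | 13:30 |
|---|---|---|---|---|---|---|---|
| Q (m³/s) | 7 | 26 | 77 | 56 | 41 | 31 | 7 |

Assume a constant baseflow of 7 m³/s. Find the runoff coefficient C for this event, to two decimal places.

ΣQ_DR = 196.0 m³/s; V = ΣQ_DR·Δt = 7.056 × 10^5 m³.
Runoff depth d = V / A = 14.23 mm.
C = d / P = 14.23 / 18.4 = 0.77.

C ≈ 0.77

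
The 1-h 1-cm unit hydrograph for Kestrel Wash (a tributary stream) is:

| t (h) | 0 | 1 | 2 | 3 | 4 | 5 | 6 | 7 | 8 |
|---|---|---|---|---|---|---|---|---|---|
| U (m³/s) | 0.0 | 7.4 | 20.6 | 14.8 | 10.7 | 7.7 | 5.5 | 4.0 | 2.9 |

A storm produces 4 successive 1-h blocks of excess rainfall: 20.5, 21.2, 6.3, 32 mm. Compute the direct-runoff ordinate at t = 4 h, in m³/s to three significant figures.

Q ≈ 90.0 m³/s

By discrete convolution, Q_j = Σ (P_i / 10 mm) · U_{j−i}.
At t = 4 h (j=4): Q = (20.5/10)·10.7 + (21.2/10)·14.8 + (6.3/10)·20.6 + (32/10)·7.4 = 90.0 m³/s.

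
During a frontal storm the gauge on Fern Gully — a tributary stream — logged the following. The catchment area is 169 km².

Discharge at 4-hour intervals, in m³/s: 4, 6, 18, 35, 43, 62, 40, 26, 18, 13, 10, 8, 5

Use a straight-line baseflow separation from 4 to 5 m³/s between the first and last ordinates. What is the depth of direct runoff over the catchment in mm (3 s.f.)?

Direct runoff: 0.00, 1.92, 13.83, 30.75, 38.67, 57.58, 35.50, 21.42, 13.33, 8.25, 5.17, 3.08, 0.00 m³/s; ΣQ_DR = 229.5 m³/s.
V = ΣQ_DR · Δt = 229.5 × 14400 s = 3.305 × 10^6 m³.
Over A = 169 km², depth = V / A = 19.6 mm.

d ≈ 19.6 mm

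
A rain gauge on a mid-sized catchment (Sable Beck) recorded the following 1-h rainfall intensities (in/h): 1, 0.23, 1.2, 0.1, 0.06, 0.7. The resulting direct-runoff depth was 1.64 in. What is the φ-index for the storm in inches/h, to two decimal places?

φ ≈ 0.42 in/h

Only the 3 blocks with intensity above φ contribute runoff: 1, 1.2, 0.7 in/h.
Σ(I−φ)·Δt = d  ⇒  (1+1.2+0.7 − 3φ)·1 = 1.64
φ = (2.900 − 1.64/1) / 3 = 0.42 in/h.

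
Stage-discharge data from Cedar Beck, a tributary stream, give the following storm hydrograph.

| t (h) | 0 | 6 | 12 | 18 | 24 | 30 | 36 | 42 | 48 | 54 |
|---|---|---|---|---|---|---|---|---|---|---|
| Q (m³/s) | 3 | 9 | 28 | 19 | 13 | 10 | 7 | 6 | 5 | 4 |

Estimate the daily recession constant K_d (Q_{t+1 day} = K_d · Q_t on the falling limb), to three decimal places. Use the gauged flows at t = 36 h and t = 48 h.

K_d ≈ 0.510

Between t = 36 h and t = 48 h the flow falls from 7 to 5 m³/s over 2×6 h = 12 h.
Per-interval ratio K = (5/7)^(1/2) = 0.8452; K_d = K^(24/6) = 0.510.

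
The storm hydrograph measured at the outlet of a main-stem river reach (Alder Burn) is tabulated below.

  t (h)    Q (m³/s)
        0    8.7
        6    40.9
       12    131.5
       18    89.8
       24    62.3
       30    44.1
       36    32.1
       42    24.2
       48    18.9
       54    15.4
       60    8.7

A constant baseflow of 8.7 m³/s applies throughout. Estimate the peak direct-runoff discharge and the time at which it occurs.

Subtracting baseflow gives direct-runoff ordinates: 0.0, 32.2, 122.8, 81.1, 53.6, 35.4, 23.4, 15.5, 10.2, 6.7, 0.0 m³/s.
The maximum is 122.8 m³/s, occurring at the reading for t = 12 h.

Q_p = 122.8 m³/s at t = 12 h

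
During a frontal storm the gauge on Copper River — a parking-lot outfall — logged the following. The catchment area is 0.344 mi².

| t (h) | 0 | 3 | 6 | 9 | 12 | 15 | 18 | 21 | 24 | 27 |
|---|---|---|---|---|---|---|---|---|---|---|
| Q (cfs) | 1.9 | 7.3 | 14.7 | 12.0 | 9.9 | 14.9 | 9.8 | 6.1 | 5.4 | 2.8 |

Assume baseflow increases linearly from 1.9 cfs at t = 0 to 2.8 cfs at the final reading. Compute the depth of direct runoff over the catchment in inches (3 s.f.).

Direct runoff: 0.00, 5.30, 12.60, 9.80, 7.60, 12.50, 7.30, 3.50, 2.70, 0.00 cfs; ΣQ_DR = 61.30 cfs.
V = ΣQ_DR · Δt = 61.30 × 10800 s = 6.620 × 10^5 ft³.
Over A = 0.344 mi², depth = V / A = 0.828 in.

d ≈ 0.828 in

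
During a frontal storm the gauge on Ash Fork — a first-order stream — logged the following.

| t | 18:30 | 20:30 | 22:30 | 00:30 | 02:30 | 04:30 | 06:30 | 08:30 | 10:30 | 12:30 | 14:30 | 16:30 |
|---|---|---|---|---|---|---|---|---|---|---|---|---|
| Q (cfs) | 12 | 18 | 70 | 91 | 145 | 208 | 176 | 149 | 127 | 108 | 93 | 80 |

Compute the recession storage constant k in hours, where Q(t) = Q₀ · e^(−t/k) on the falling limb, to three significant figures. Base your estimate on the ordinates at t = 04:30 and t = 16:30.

On the falling limb, Q drops from 208 to 80 cfs between t = 04:30 and t = 16:30 (Δt = 12 h).
k = −Δt / ln(Q₂/Q₁) = −12 / ln(80/208) = 12.6 h.

k ≈ 12.6 h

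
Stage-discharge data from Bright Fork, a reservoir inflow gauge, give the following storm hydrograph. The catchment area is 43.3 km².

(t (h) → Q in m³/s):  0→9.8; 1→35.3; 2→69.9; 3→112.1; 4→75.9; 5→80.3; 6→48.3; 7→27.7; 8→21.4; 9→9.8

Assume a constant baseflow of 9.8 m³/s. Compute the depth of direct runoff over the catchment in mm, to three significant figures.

Direct runoff: 0.0, 25.5, 60.1, 102.3, 66.1, 70.5, 38.5, 17.9, 11.6, 0.0 m³/s; ΣQ_DR = 392.5 m³/s.
V = ΣQ_DR · Δt = 392.5 × 3600 s = 1.413 × 10^6 m³.
Over A = 43.3 km², depth = V / A = 32.6 mm.

d ≈ 32.6 mm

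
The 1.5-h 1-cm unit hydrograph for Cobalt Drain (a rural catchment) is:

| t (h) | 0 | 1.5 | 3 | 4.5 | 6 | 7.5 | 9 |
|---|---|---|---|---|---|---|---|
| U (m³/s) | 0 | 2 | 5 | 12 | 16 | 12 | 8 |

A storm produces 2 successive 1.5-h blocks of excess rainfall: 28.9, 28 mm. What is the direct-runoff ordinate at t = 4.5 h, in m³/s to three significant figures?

Q ≈ 48.7 m³/s

By discrete convolution, Q_j = Σ (P_i / 10 mm) · U_{j−i}.
At t = 4.5 h (j=3): Q = (28.9/10)·12 + (28/10)·5 = 48.7 m³/s.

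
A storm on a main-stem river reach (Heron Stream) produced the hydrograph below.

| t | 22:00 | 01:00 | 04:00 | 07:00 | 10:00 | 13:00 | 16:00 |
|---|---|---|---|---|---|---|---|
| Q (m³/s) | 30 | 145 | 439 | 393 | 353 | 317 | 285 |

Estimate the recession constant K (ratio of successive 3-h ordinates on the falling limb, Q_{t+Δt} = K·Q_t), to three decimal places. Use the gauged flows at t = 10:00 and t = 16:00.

Using the recession-limb readings at t = 10:00 and t = 16:00: Q falls from 353 to 285 m³/s over 2 intervals.
K = (Q₂/Q₁)^(1/2) = (285/353)^(1/2) = 0.899.

K ≈ 0.899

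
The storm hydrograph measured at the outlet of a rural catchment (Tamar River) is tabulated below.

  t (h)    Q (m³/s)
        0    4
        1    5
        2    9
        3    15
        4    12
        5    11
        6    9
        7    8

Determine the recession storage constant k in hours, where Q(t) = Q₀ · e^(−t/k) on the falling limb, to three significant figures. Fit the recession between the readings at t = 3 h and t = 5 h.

k ≈ 6.45 h

On the falling limb, Q drops from 15 to 11 m³/s between t = 3 h and t = 5 h (Δt = 2 h).
k = −Δt / ln(Q₂/Q₁) = −2 / ln(11/15) = 6.45 h.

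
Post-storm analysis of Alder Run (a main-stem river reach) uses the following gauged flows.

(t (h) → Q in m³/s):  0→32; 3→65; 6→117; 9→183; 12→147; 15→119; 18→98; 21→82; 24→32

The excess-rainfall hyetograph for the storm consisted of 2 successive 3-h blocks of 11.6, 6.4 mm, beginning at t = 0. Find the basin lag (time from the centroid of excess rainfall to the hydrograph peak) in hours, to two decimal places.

t_L ≈ 6.43 h

Centroid of excess rainfall: t_c = Σ P_i·t̄_i / ΣP_i = 2.5667 h (block centres at 1.5, 4.5 h).
Hydrograph peak occurs at t = 9 h, so basin lag t_L = 9 − 2.5667 = 6.43 h.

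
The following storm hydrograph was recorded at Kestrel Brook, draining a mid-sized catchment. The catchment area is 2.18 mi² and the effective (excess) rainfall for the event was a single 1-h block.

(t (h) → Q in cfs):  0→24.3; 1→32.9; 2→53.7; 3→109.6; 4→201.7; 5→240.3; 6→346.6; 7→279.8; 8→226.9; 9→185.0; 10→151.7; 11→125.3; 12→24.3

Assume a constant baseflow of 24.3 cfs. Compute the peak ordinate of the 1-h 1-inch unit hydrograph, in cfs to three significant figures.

Direct runoff: 0.0, 8.6, 29.4, 85.3, 177.4, 216.0, 322.3, 255.5, 202.6, 160.7, 127.4, 101.0, 0.0 cfs; ΣQ_DR = 1686 cfs, peak = 322.3 cfs.
Runoff depth d = ΣQ_DR·Δt / A = 1686 × 3600 / (2.18 mi²) = 1.199 in.
The 1-inch UH is the DRH scaled by (1 in)/d, so U_p = 322.3 × 1/1.199 = 269 cfs.

U_p ≈ 269 cfs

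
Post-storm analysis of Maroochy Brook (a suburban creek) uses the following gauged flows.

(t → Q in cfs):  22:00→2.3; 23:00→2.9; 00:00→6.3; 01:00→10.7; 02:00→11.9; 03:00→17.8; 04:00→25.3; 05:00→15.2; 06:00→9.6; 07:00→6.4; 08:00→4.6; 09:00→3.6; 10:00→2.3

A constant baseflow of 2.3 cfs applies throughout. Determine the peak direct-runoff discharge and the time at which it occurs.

Subtracting baseflow gives direct-runoff ordinates: 0.0, 0.6, 4.0, 8.4, 9.6, 15.5, 23.0, 12.9, 7.3, 4.1, 2.3, 1.3, 0.0 cfs.
The maximum is 23.0 cfs, occurring at the reading for t = 04:00.

Q_p = 23.0 cfs at t = 04:00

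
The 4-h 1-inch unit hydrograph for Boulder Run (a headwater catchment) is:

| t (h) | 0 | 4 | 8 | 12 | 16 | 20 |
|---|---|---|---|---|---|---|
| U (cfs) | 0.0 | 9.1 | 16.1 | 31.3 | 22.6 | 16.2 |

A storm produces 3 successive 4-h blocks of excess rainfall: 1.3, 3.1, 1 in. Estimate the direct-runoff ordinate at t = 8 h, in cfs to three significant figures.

By discrete convolution, Q_j = Σ (P_i / 1 in) · U_{j−i}.
At t = 8 h (j=2): Q = (1.3/1)·16.1 + (3.1/1)·9.1 + (1/1)·0.0 = 49.1 cfs.

Q ≈ 49.1 cfs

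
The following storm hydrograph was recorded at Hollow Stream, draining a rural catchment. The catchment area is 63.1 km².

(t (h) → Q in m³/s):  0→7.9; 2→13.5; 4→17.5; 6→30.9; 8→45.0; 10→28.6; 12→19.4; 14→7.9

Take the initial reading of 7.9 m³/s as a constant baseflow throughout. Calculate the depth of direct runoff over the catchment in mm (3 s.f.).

d ≈ 12.3 mm

Direct runoff: 0.0, 5.6, 9.6, 23.0, 37.1, 20.7, 11.5, 0.0 m³/s; ΣQ_DR = 107.5 m³/s.
V = ΣQ_DR · Δt = 107.5 × 7200 s = 7.740 × 10^5 m³.
Over A = 63.1 km², depth = V / A = 12.3 mm.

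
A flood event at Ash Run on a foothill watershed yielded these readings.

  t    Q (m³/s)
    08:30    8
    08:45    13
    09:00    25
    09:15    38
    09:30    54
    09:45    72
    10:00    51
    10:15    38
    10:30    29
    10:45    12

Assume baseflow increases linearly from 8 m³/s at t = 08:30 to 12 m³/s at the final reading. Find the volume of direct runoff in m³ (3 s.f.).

V ≈ 2.16 × 10^5 m³

Direct-runoff ordinates (Q − Q_b): 0.00, 4.56, 16.11, 28.67, 44.22, 61.78, 40.33, 26.89, 17.44, 0.00 m³/s.
ΣQ_DR = 240.0 m³/s.
With Δt = 0.25 h = 900 s, V = ΣQ_DR · Δt = 240.0 × 900 = 2.16 × 10^5 m³.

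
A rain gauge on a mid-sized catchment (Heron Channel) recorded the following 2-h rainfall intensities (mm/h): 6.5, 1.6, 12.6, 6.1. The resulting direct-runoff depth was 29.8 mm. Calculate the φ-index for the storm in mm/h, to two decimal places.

Only the 3 blocks with intensity above φ contribute runoff: 6.5, 12.6, 6.1 mm/h.
Σ(I−φ)·Δt = d  ⇒  (6.5+12.6+6.1 − 3φ)·2 = 29.8
φ = (25.20 − 29.8/2) / 3 = 3.43 mm/h.

φ ≈ 3.43 mm/h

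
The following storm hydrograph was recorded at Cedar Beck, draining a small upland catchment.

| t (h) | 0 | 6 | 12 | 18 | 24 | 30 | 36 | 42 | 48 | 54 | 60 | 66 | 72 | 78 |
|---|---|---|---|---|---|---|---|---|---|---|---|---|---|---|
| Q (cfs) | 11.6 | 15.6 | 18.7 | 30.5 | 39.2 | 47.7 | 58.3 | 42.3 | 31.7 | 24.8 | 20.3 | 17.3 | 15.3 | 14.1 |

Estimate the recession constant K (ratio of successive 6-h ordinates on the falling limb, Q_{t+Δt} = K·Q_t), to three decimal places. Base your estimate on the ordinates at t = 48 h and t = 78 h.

K ≈ 0.850

Using the recession-limb readings at t = 48 h and t = 78 h: Q falls from 31.7 to 14.1 cfs over 5 intervals.
K = (Q₂/Q₁)^(1/5) = (14.1/31.7)^(1/5) = 0.850.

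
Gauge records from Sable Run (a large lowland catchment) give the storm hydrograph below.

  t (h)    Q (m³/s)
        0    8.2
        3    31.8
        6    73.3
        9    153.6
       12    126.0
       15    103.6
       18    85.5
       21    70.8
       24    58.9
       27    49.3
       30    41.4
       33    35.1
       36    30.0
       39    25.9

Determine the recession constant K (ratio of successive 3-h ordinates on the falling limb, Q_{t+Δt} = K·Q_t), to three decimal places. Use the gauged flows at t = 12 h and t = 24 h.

K ≈ 0.827

Using the recession-limb readings at t = 12 h and t = 24 h: Q falls from 126.0 to 58.9 m³/s over 4 intervals.
K = (Q₂/Q₁)^(1/4) = (58.9/126.0)^(1/4) = 0.827.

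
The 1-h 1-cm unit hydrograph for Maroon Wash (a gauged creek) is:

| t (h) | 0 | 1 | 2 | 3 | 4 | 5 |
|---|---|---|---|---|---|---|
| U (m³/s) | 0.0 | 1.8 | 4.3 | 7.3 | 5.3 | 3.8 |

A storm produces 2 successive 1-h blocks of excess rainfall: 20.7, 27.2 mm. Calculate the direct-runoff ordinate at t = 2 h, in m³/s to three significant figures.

Q ≈ 13.8 m³/s

By discrete convolution, Q_j = Σ (P_i / 10 mm) · U_{j−i}.
At t = 2 h (j=2): Q = (20.7/10)·4.3 + (27.2/10)·1.8 = 13.8 m³/s.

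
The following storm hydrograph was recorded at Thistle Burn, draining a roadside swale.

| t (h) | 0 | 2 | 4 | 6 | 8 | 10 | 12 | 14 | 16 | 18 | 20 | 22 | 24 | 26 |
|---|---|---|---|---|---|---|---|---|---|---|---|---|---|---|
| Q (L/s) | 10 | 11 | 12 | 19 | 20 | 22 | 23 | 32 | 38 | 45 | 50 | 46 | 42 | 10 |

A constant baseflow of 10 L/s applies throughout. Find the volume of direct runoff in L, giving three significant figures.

Direct-runoff ordinates (Q − Q_b): 0.0, 1.0, 2.0, 9.0, 10.0, 12.0, 13.0, 22.0, 28.0, 35.0, 40.0, 36.0, 32.0, 0.0 L/s.
ΣQ_DR = 240.0 L/s.
With Δt = 2 h = 7200 s, V = ΣQ_DR · Δt = 240.0 × 7200 = 1.73 × 10^6 L.

V ≈ 1.73 × 10^6 L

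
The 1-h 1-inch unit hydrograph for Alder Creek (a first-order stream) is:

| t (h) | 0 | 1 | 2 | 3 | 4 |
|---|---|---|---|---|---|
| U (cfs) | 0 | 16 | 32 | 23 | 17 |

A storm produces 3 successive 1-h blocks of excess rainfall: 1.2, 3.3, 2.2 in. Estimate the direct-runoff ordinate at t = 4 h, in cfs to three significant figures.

By discrete convolution, Q_j = Σ (P_i / 1 in) · U_{j−i}.
At t = 4 h (j=4): Q = (1.2/1)·17 + (3.3/1)·23 + (2.2/1)·32 = 167 cfs.

Q ≈ 167 cfs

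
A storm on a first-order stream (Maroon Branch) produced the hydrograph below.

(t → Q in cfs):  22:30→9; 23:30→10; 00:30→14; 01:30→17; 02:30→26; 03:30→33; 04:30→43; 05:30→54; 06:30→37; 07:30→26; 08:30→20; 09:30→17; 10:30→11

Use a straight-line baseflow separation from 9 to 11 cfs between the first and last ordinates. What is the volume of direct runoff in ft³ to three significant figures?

V ≈ 6.73 × 10^5 ft³

Direct-runoff ordinates (Q − Q_b): 0.00, 0.83, 4.67, 7.50, 16.33, 23.17, 33.00, 43.83, 26.67, 15.50, 9.33, 6.17, 0.00 cfs.
ΣQ_DR = 187.0 cfs.
With Δt = 1 h = 3600 s, V = ΣQ_DR · Δt = 187.0 × 3600 = 6.73 × 10^5 ft³.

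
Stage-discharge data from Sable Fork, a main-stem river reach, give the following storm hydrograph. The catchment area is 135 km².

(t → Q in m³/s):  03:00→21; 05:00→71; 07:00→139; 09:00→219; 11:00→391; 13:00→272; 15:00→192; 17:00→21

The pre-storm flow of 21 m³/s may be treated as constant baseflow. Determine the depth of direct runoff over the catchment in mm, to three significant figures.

Direct runoff: 0.0, 50.0, 118.0, 198.0, 370.0, 251.0, 171.0, 0.0 m³/s; ΣQ_DR = 1158 m³/s.
V = ΣQ_DR · Δt = 1158 × 7200 s = 8.338 × 10^6 m³.
Over A = 135 km², depth = V / A = 61.8 mm.

d ≈ 61.8 mm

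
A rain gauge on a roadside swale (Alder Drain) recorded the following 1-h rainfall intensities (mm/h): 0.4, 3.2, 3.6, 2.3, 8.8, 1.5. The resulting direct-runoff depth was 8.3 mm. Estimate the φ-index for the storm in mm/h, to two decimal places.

Only the 3 blocks with intensity above φ contribute runoff: 3.2, 3.6, 8.8 mm/h.
Σ(I−φ)·Δt = d  ⇒  (3.2+3.6+8.8 − 3φ)·1 = 8.3
φ = (15.60 − 8.3/1) / 3 = 2.43 mm/h.

φ ≈ 2.43 mm/h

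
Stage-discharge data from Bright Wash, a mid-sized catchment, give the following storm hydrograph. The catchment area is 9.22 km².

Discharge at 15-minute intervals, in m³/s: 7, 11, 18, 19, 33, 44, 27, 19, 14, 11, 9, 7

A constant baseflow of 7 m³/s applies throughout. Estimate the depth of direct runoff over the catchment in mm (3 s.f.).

d ≈ 13.2 mm

Direct runoff: 0.0, 4.0, 11.0, 12.0, 26.0, 37.0, 20.0, 12.0, 7.0, 4.0, 2.0, 0.0 m³/s; ΣQ_DR = 135.0 m³/s.
V = ΣQ_DR · Δt = 135.0 × 900 s = 1.215 × 10^5 m³.
Over A = 9.22 km², depth = V / A = 13.2 mm.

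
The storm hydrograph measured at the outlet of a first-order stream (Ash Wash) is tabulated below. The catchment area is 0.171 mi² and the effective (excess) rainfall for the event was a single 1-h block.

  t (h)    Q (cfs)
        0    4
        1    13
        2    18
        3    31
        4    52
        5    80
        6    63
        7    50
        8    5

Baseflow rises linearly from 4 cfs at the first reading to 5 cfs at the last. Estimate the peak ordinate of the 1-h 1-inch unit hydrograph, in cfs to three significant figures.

Direct runoff: 0.00, 8.88, 13.75, 26.62, 47.50, 75.38, 58.25, 45.12, 0.00 cfs; ΣQ_DR = 275.5 cfs, peak = 75.38 cfs.
Runoff depth d = ΣQ_DR·Δt / A = 275.5 × 3600 / (0.171 mi²) = 2.497 in.
The 1-inch UH is the DRH scaled by (1 in)/d, so U_p = 75.38 × 1/2.497 = 30.2 cfs.

U_p ≈ 30.2 cfs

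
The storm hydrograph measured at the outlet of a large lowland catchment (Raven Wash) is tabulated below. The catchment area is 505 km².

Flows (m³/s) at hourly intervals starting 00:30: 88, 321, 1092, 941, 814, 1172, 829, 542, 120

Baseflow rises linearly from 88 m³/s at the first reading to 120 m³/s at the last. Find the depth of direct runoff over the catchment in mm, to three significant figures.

Direct runoff: 0.00, 229.00, 996.00, 841.00, 710.00, 1064.00, 717.00, 426.00, 0.00 m³/s; ΣQ_DR = 4983 m³/s.
V = ΣQ_DR · Δt = 4983 × 3600 s = 1.794 × 10^7 m³.
Over A = 505 km², depth = V / A = 35.5 mm.

d ≈ 35.5 mm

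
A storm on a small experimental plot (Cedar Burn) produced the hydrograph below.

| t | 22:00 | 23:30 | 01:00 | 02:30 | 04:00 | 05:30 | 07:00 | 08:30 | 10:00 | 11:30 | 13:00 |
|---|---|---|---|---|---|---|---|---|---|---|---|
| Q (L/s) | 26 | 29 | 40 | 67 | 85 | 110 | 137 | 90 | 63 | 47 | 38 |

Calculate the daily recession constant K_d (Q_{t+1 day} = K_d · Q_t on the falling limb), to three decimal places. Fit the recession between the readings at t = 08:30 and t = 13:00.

Between t = 08:30 and t = 13:00 the flow falls from 90 to 38 L/s over 3×1.5 h = 4.5 h.
Per-interval ratio K = (38/90)^(1/3) = 0.7502; K_d = K^(24/1.5) = 0.010.

K_d ≈ 0.010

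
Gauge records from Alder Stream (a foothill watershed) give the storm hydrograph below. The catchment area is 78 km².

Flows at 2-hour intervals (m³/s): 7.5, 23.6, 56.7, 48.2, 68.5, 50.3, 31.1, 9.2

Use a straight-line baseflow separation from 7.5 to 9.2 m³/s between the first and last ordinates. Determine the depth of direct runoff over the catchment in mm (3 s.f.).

d ≈ 21.1 mm

Direct runoff: 0.00, 15.86, 48.71, 39.97, 60.03, 41.59, 22.14, 0.00 m³/s; ΣQ_DR = 228.3 m³/s.
V = ΣQ_DR · Δt = 228.3 × 7200 s = 1.644 × 10^6 m³.
Over A = 78 km², depth = V / A = 21.1 mm.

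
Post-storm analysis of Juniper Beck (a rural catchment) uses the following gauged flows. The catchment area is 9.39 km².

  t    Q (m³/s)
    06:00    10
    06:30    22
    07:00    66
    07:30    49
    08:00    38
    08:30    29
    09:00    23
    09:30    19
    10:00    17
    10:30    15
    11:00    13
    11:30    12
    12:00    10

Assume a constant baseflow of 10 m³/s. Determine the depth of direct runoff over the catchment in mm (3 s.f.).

d ≈ 37.0 mm

Direct runoff: 0.0, 12.0, 56.0, 39.0, 28.0, 19.0, 13.0, 9.0, 7.0, 5.0, 3.0, 2.0, 0.0 m³/s; ΣQ_DR = 193.0 m³/s.
V = ΣQ_DR · Δt = 193.0 × 1800 s = 3.474 × 10^5 m³.
Over A = 9.39 km², depth = V / A = 37.0 mm.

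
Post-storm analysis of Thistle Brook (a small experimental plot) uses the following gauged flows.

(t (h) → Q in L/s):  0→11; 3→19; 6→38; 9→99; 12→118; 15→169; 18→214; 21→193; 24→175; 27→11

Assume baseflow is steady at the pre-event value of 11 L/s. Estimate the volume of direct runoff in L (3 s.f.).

V ≈ 1.01 × 10^7 L

Direct-runoff ordinates (Q − Q_b): 0.0, 8.0, 27.0, 88.0, 107.0, 158.0, 203.0, 182.0, 164.0, 0.0 L/s.
ΣQ_DR = 937.0 L/s.
With Δt = 3 h = 10800 s, V = ΣQ_DR · Δt = 937.0 × 10800 = 1.01 × 10^7 L.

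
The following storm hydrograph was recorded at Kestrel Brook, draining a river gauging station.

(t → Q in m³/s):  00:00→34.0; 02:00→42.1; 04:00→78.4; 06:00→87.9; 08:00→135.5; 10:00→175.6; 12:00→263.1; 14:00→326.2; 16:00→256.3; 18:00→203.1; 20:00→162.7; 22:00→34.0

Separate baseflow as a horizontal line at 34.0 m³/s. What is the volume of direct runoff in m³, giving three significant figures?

Direct-runoff ordinates (Q − Q_b): 0.0, 8.1, 44.4, 53.9, 101.5, 141.6, 229.1, 292.2, 222.3, 169.1, 128.7, 0.0 m³/s.
ΣQ_DR = 1391 m³/s.
With Δt = 2 h = 7200 s, V = ΣQ_DR · Δt = 1391 × 7200 = 1.00 × 10^7 m³.

V ≈ 1.00 × 10^7 m³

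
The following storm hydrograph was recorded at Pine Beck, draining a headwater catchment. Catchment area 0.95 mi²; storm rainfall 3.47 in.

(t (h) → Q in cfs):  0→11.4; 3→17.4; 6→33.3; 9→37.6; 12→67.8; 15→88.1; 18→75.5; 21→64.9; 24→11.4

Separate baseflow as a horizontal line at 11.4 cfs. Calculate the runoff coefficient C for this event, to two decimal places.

ΣQ_DR = 304.8 cfs; V = ΣQ_DR·Δt = 3.292 × 10^6 ft³.
Runoff depth d = V / A = 1.492 in.
C = d / P = 1.492 / 3.47 = 0.43.

C ≈ 0.43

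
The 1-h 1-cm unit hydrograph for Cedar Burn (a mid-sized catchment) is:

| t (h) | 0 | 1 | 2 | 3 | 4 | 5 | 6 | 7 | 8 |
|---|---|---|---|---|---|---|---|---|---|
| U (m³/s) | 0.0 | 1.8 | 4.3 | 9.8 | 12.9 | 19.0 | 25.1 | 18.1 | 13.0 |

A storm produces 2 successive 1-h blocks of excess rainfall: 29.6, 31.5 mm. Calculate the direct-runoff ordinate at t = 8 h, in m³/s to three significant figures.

By discrete convolution, Q_j = Σ (P_i / 10 mm) · U_{j−i}.
At t = 8 h (j=8): Q = (29.6/10)·13.0 + (31.5/10)·18.1 = 95.5 m³/s.

Q ≈ 95.5 m³/s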